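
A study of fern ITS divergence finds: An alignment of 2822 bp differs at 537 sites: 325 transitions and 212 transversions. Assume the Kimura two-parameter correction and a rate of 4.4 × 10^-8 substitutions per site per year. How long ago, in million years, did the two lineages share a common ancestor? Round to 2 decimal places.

P = 325/2822 ≈ 0.115167 and Q = 212/2822 ≈ 0.075124.
Under the Kimura two-parameter model, d = −½ ln(1 − 2P − Q) − ¼ ln(1 − 2Q).
1 − 2P − Q = 0.694542, giving −½ ln(0.694542) = 0.182251.
1 − 2Q = 0.849752, giving −¼ ln(0.849752) = 0.040703.
d = 0.182251 + 0.040703 = 0.222954.
Under a molecular clock d = 2μt, so t = d/(2μ) = 0.222954 / (2 × 4.4 × 10^-8) = 2.53 million years.

2.53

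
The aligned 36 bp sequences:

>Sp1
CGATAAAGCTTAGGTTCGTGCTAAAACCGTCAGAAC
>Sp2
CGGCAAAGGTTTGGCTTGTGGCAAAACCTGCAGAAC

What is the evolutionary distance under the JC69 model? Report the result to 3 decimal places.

0.347

The sequences differ at 10 of 36 sites (3, 4, 9, 12, 15, 17, 21, 22, 29, 30), so p = 10/36 ≈ 0.277778.
d = −(3/4) ln(1 − 4p/3) = −0.75 ln(1 − 0.370371) = −0.75 ln(0.629629)
  = −0.75 × (-0.462625) = 0.346969 substitutions/site.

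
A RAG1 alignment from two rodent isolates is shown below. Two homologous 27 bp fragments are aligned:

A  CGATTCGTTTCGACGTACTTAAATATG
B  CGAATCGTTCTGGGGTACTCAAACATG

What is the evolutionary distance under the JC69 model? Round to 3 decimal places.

The sequences differ at 7 of 27 sites (4, 10, 11, 13, 14, 20, 24), so p = 7/27 ≈ 0.259259.
d = −(3/4) ln(1 − 4p/3) = −0.75 ln(1 − 0.345679) = −0.75 ln(0.654321)
  = −0.75 × (-0.424157) = 0.318118 substitutions/site.

0.318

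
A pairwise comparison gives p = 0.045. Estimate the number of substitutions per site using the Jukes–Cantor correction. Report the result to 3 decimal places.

0.046

d = −(3/4) ln(1 − 4p/3) = −0.75 ln(1 − 0.06) = −0.75 ln(0.94)
  = −0.75 × (-0.061875) = 0.046406 substitutions/site.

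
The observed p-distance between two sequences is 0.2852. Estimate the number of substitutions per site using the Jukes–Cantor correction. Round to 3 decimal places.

0.359

d = −(3/4) ln(1 − 4p/3) = −0.75 ln(1 − 0.380267) = −0.75 ln(0.619733)
  = −0.75 × (-0.478467) = 0.358850 substitutions/site.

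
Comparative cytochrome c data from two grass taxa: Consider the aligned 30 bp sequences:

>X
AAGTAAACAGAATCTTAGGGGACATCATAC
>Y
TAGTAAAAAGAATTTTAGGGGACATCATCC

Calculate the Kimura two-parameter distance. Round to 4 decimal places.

0.1469

Of 30 sites, 1 differences are transitions and 3 are transversions, so P = 1/30 ≈ 0.033333 and Q = 3/30 = 0.1.
Under the Kimura two-parameter model, d = −½ ln(1 − 2P − Q) − ¼ ln(1 − 2Q).
1 − 2P − Q = 0.833334, giving −½ ln(0.833334) = 0.091160.
1 − 2Q = 0.8, giving −¼ ln(0.8) = 0.055786.
d = 0.091160 + 0.055786 = 0.146946.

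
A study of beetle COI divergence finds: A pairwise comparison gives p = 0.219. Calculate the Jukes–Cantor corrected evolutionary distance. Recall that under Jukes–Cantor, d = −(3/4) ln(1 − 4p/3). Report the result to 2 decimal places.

0.26

d = −(3/4) ln(1 − 4p/3) = −0.75 ln(1 − 0.292) = −0.75 ln(0.708)
  = −0.75 × (-0.345311) = 0.258983 substitutions/site.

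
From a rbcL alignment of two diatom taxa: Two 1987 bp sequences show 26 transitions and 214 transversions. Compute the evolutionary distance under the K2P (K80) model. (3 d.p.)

P = 26/1987 ≈ 0.013085 and Q = 214/1987 ≈ 0.1077.
Under the Kimura two-parameter model, d = −½ ln(1 − 2P − Q) − ¼ ln(1 − 2Q).
1 − 2P − Q = 0.86613, giving −½ ln(0.86613) = 0.071860.
1 − 2Q = 0.7846, giving −¼ ln(0.7846) = 0.060645.
d = 0.071860 + 0.060645 = 0.132505.

0.133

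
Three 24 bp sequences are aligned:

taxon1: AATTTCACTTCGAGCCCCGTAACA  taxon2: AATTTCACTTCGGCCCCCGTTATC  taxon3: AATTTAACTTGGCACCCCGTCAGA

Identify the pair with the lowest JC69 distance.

taxon1–taxon2: 5/24 differ, p = 0.208, d = 0.244.
taxon1–taxon3: 6/24 differ, p = 0.250, d = 0.304.
taxon2–taxon3: 7/24 differ, p = 0.292, d = 0.369.
The smallest distance is between taxon1 and taxon2.

taxon1 and taxon2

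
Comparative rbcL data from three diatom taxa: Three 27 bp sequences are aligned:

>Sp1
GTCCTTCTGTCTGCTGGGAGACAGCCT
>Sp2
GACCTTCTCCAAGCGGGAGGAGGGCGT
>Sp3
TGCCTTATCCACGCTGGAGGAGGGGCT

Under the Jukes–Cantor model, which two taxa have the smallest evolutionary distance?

Sp1–Sp2: 11/27 differ, p = 0.407, d = 0.588.
Sp1–Sp3: 12/27 differ, p = 0.444, d = 0.673.
Sp2–Sp3: 7/27 differ, p = 0.259, d = 0.318.
The smallest distance is between Sp2 and Sp3.

Sp2 and Sp3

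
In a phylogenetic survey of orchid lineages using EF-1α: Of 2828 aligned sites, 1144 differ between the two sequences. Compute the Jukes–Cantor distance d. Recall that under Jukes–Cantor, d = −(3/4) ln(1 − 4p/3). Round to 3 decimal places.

0.581

p = 1144/2828 ≈ 0.404526.
d = −(3/4) ln(1 − 4p/3) = −0.75 ln(1 − 0.539368) = −0.75 ln(0.460632)
  = −0.75 × (-0.775156) = 0.581367 substitutions/site.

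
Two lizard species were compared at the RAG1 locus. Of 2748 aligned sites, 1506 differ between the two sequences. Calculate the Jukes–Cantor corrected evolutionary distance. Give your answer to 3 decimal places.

p = 1506/2748 ≈ 0.548035.
d = −(3/4) ln(1 − 4p/3) = −0.75 ln(1 − 0.730713) = −0.75 ln(0.269287)
  = −0.75 × (-1.311978) = 0.983984 substitutions/site.

0.984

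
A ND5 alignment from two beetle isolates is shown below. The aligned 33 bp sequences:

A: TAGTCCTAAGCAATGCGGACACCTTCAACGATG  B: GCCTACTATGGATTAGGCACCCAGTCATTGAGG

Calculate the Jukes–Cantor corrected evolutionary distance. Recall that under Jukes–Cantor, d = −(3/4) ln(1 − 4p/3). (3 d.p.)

0.780

The sequences differ at 16 of 33 sites, so p = 16/33 ≈ 0.484848.
d = −(3/4) ln(1 − 4p/3) = −0.75 ln(1 − 0.646464) = −0.75 ln(0.353536)
  = −0.75 × (-1.039770) = 0.779828 substitutions/site.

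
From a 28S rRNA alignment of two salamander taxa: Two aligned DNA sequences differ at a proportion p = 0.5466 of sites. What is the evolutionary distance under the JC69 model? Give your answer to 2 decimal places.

d = −(3/4) ln(1 − 4p/3) = −0.75 ln(1 − 0.7288) = −0.75 ln(0.2712)
  = −0.75 × (-1.304899) = 0.978674 substitutions/site.

0.98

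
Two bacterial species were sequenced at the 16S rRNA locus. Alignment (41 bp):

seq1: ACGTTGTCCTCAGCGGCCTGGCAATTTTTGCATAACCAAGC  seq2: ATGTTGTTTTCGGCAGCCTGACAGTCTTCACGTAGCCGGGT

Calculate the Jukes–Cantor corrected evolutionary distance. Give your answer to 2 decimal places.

0.50

The sequences differ at 15 of 41 sites, so p = 15/41 ≈ 0.365854.
d = −(3/4) ln(1 − 4p/3) = −0.75 ln(1 − 0.487805) = −0.75 ln(0.512195)
  = −0.75 × (-0.669050) = 0.501788 substitutions/site.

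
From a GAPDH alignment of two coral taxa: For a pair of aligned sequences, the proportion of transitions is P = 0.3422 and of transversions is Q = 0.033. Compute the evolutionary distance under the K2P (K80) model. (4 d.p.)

0.6489

Under the Kimura two-parameter model, d = −½ ln(1 − 2P − Q) − ¼ ln(1 − 2Q).
1 − 2P − Q = 0.2826, giving −½ ln(0.2826) = 0.631861.
1 − 2Q = 0.934, giving −¼ ln(0.934) = 0.017070.
d = 0.631861 + 0.017070 = 0.648931.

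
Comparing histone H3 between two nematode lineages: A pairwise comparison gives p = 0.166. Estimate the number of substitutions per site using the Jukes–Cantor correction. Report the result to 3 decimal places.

d = −(3/4) ln(1 − 4p/3) = −0.75 ln(1 − 0.221333) = −0.75 ln(0.778667)
  = −0.75 × (-0.250172) = 0.187629 substitutions/site.

0.188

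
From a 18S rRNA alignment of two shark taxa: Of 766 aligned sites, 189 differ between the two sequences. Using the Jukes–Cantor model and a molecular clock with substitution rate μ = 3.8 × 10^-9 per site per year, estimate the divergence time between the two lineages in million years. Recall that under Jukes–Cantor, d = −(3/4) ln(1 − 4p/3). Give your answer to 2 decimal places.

p = 189/766 ≈ 0.246736.
d = −(3/4) ln(1 − 4p/3) = −0.75 ln(1 − 0.328981) = −0.75 ln(0.671019)
  = −0.75 × (-0.398958) = 0.299219 substitutions/site.
Under a molecular clock d = 2μt, so t = d/(2μ) = 0.299219 / (2 × 3.8 × 10^-9) = 39.37 million years.

39.37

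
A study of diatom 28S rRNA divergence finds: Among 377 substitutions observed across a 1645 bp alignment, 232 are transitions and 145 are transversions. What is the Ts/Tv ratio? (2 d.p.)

1.60

R = 232/145 = 1.60.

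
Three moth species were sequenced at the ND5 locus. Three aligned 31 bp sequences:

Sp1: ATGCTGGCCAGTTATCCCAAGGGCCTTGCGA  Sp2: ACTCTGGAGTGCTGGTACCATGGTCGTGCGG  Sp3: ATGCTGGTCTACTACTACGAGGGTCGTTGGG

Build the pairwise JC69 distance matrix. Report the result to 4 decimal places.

d(Sp1,Sp2) = 0.7771, d(Sp1,Sp3) = 0.6143, d(Sp2,Sp3) = 0.4806

Sp1–Sp2: 15/31 sites differ → p ≈ 0.483871, d = −0.75 ln(1 − 0.645161) = 0.777068 ≈ 0.7771.
Sp1–Sp3: 13/31 sites differ → p ≈ 0.419355, d = −0.75 ln(1 − 0.55914) = 0.614271 ≈ 0.6143.
Sp2–Sp3: 11/31 sites differ → p ≈ 0.354839, d = −0.75 ln(1 − 0.473119) = 0.480585 ≈ 0.4806.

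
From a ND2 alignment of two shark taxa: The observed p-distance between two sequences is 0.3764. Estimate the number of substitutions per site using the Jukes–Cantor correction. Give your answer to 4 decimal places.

0.5227

d = −(3/4) ln(1 − 4p/3) = −0.75 ln(1 − 0.501867) = −0.75 ln(0.498133)
  = −0.75 × (-0.696888) = 0.522666 substitutions/site.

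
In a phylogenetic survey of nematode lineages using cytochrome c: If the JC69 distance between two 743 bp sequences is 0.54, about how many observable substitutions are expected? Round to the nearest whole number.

Invert JC69: p = (3/4)(1 − e^(−4d/3)) = 0.75 × (1 − e^(-0.72)) = 0.75 × (1 − 0.486752) = 0.384936.
Expected differing sites = pL ≈ 0.384936 × 743 = 286.007448 ≈ 286.

286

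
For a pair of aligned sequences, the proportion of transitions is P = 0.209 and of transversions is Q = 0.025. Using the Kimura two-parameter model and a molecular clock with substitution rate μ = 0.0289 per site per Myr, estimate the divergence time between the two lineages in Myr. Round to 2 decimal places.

5.28

Under the Kimura two-parameter model, d = −½ ln(1 − 2P − Q) − ¼ ln(1 − 2Q).
1 − 2P − Q = 0.557, giving −½ ln(0.557) = 0.292595.
1 − 2Q = 0.95, giving −¼ ln(0.95) = 0.012823.
d = 0.292595 + 0.012823 = 0.305418.
Under a molecular clock d = 2μt, so t = d/(2μ) = 0.305418 / (2 × 0.0289) = 5.28 Myr.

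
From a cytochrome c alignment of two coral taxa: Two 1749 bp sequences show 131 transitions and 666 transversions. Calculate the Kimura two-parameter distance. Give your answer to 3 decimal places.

0.737

P = 131/1749 ≈ 0.0749 and Q = 666/1749 ≈ 0.380789.
Under the Kimura two-parameter model, d = −½ ln(1 − 2P − Q) − ¼ ln(1 − 2Q).
1 − 2P − Q = 0.469411, giving −½ ln(0.469411) = 0.378138.
1 − 2Q = 0.238422, giving −¼ ln(0.238422) = 0.358428.
d = 0.378138 + 0.358428 = 0.736566.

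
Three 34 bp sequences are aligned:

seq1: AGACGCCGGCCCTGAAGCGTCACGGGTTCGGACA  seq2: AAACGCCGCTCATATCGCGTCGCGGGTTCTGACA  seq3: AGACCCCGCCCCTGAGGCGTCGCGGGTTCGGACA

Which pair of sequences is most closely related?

seq1 and seq3

seq1–seq2: 9/34 differ, p = 0.265, d = 0.326.
seq1–seq3: 4/34 differ, p = 0.118, d = 0.128.
seq2–seq3: 8/34 differ, p = 0.235, d = 0.282.
The smallest distance is between seq1 and seq3.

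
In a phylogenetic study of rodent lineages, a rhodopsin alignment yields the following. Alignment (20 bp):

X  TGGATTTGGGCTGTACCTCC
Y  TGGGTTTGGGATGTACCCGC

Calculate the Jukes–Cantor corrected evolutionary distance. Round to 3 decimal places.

The sequences differ at 4 of 20 sites (4, 11, 18, 19), so p = 4/20 = 0.2.
d = −(3/4) ln(1 − 4p/3) = −0.75 ln(1 − 0.266667) = −0.75 ln(0.733333)
  = −0.75 × (-0.310155) = 0.232616 substitutions/site.

0.233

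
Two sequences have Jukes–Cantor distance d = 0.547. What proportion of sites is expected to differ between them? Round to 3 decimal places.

p = (3/4)(1 − e^(−4d/3)) = 0.75 × (1 − e^(-0.729333)) = 0.75 × (1 − 0.482231) = 0.388327.

0.388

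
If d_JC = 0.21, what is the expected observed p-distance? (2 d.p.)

p = (3/4)(1 − e^(−4d/3)) = 0.75 × (1 − e^(-0.28)) = 0.75 × (1 − 0.755784) = 0.183162.

0.18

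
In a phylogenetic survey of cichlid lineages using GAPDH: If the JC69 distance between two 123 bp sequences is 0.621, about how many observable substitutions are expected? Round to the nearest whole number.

52

Invert JC69: p = (3/4)(1 − e^(−4d/3)) = 0.75 × (1 − e^(-0.828)) = 0.75 × (1 − 0.436922) = 0.422309.
Expected differing sites = pL ≈ 0.422309 × 123 = 51.944007 ≈ 52.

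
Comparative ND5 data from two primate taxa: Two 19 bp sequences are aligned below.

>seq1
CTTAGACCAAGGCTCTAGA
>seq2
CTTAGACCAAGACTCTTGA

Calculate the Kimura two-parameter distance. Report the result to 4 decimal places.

0.1137

Of 19 sites, 1 differences are transitions and 1 are transversions, so P = 1/19 ≈ 0.052632 and Q = 1/19 ≈ 0.052632.
Under the Kimura two-parameter model, d = −½ ln(1 − 2P − Q) − ¼ ln(1 − 2Q).
1 − 2P − Q = 0.842104, giving −½ ln(0.842104) = 0.085926.
1 − 2Q = 0.894736, giving −¼ ln(0.894736) = 0.027807.
d = 0.085926 + 0.027807 = 0.113733.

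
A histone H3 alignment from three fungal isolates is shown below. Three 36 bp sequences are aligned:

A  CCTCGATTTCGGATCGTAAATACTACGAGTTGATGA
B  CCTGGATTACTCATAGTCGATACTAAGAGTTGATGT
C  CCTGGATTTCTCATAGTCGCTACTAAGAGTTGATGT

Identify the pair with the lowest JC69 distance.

B and C

A–B: 9/36 differ, p = 0.250, d = 0.304.
A–C: 9/36 differ, p = 0.250, d = 0.304.
B–C: 2/36 differ, p = 0.056, d = 0.058.
The smallest distance is between B and C.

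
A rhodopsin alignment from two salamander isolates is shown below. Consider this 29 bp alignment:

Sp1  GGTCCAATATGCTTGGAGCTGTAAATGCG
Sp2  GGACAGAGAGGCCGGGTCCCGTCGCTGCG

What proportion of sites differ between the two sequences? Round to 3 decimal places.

The sequences differ at 13 of 29 positions.
p = 13/29 = 0.448275… ≈ 0.448 (to 3 d.p.).

0.448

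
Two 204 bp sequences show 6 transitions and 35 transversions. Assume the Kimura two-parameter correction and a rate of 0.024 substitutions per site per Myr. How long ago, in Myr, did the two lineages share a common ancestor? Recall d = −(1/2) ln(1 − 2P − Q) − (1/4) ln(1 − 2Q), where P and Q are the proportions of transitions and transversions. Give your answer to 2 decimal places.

4.92

P = 6/204 ≈ 0.029412 and Q = 35/204 ≈ 0.171569.
Under the Kimura two-parameter model, d = −½ ln(1 − 2P − Q) − ¼ ln(1 − 2Q).
1 − 2P − Q = 0.769607, giving −½ ln(0.769607) = 0.130938.
1 − 2Q = 0.656862, giving −¼ ln(0.656862) = 0.105070.
d = 0.130938 + 0.105070 = 0.236008.
Under a molecular clock d = 2μt, so t = d/(2μ) = 0.236008 / (2 × 0.024) = 4.92 Myr.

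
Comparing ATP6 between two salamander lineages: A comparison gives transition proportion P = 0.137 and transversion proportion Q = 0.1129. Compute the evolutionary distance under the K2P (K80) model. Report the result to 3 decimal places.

0.309

Under the Kimura two-parameter model, d = −½ ln(1 − 2P − Q) − ¼ ln(1 − 2Q).
1 − 2P − Q = 0.6131, giving −½ ln(0.6131) = 0.244614.
1 − 2Q = 0.7742, giving −¼ ln(0.7742) = 0.063981.
d = 0.244614 + 0.063981 = 0.308595.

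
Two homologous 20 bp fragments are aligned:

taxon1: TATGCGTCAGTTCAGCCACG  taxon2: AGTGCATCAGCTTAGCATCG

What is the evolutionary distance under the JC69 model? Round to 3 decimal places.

The sequences differ at 7 of 20 sites (1, 2, 6, 11, 13, 17, 18), so p = 7/20 = 0.35.
d = −(3/4) ln(1 − 4p/3) = −0.75 ln(1 − 0.466667) = −0.75 ln(0.533333)
  = −0.75 × (-0.628609) = 0.471457 substitutions/site.

0.471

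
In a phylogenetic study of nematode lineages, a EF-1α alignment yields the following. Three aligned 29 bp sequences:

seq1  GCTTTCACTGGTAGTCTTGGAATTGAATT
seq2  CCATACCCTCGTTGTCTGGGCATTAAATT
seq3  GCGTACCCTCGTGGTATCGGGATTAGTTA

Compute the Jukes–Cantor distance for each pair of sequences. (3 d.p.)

d(seq1,seq2) = 0.401, d(seq1,seq3) = 0.602, d(seq2,seq3) = 0.401

seq1–seq2: 9/29 sites differ → p ≈ 0.310345, d = −0.75 ln(1 − 0.413793) = 0.400562 ≈ 0.401.
seq1–seq3: 12/29 sites differ → p ≈ 0.413793, d = −0.75 ln(1 − 0.551724) = 0.601760 ≈ 0.602.
seq2–seq3: 9/29 sites differ → p ≈ 0.310345, d = −0.75 ln(1 − 0.413793) = 0.400562 ≈ 0.401.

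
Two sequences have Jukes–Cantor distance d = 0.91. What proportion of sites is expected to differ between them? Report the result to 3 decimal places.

0.527

p = (3/4)(1 − e^(−4d/3)) = 0.75 × (1 − e^(-1.213333)) = 0.75 × (1 − 0.297205) = 0.527096.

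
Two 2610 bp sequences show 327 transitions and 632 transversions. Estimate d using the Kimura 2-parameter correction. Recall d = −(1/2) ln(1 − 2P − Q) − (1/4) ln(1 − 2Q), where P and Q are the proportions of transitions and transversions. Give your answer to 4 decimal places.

P = 327/2610 ≈ 0.125287 and Q = 632/2610 ≈ 0.242146.
Under the Kimura two-parameter model, d = −½ ln(1 − 2P − Q) − ¼ ln(1 − 2Q).
1 − 2P − Q = 0.50728, giving −½ ln(0.50728) = 0.339346.
1 − 2Q = 0.515708, giving −¼ ln(0.515708) = 0.165554.
d = 0.339346 + 0.165554 = 0.504900.

0.5049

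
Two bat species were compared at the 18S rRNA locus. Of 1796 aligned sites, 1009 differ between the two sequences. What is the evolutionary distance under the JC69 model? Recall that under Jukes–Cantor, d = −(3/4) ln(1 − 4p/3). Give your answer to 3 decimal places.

p = 1009/1796 ≈ 0.561804.
d = −(3/4) ln(1 − 4p/3) = −0.75 ln(1 − 0.749072) = −0.75 ln(0.250928)
  = −0.75 × (-1.382589) = 1.036942 substitutions/site.

1.037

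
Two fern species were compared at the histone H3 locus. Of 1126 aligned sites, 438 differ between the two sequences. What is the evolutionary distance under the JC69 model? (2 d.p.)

0.55

p = 438/1126 ≈ 0.388988.
d = −(3/4) ln(1 − 4p/3) = −0.75 ln(1 − 0.518651) = −0.75 ln(0.481349)
  = −0.75 × (-0.731163) = 0.548372 substitutions/site.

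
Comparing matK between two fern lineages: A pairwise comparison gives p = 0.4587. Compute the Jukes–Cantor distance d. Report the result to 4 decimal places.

d = −(3/4) ln(1 − 4p/3) = −0.75 ln(1 − 0.6116) = −0.75 ln(0.3884)
  = −0.75 × (-0.945720) = 0.709290 substitutions/site.

0.7093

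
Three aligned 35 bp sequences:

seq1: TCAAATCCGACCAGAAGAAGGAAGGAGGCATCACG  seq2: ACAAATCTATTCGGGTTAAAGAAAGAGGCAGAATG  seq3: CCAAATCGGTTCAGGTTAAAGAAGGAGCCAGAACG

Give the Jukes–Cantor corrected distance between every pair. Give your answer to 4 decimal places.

d(seq1,seq2) = 0.5716, d(seq1,seq3) = 0.4073, d(seq2,seq3) = 0.2326

seq1–seq2: 14/35 sites differ → p = 0.4, d = −0.75 ln(1 − 0.533333) = 0.571605 ≈ 0.5716.
seq1–seq3: 11/35 sites differ → p ≈ 0.314286, d = −0.75 ln(1 − 0.419048) = 0.407315 ≈ 0.4073.
seq2–seq3: 7/35 sites differ → p = 0.2, d = −0.75 ln(1 − 0.266667) = 0.232617 ≈ 0.2326.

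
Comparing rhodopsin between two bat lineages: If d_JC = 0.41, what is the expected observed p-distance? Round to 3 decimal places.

p = (3/4)(1 − e^(−4d/3)) = 0.75 × (1 − e^(-0.546667)) = 0.75 × (1 − 0.578876) = 0.315843.

0.316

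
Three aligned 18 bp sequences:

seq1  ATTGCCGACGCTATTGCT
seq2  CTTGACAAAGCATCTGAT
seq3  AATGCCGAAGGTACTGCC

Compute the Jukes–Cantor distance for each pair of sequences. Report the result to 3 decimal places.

d(seq1,seq2) = 0.673, d(seq1,seq3) = 0.347, d(seq2,seq3) = 0.824

seq1–seq2: 8/18 sites differ → p ≈ 0.444444, d = −0.75 ln(1 − 0.592592) = 0.673455 ≈ 0.673.
seq1–seq3: 5/18 sites differ → p ≈ 0.277778, d = −0.75 ln(1 − 0.370371) = 0.346968 ≈ 0.347.
seq2–seq3: 9/18 sites differ → p = 0.5, d = −0.75 ln(1 − 0.666667) = 0.823960 ≈ 0.824.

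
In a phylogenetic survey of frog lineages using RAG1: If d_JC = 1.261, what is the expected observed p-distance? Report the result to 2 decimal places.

0.61

p = (3/4)(1 − e^(−4d/3)) = 0.75 × (1 − e^(-1.681333)) = 0.75 × (1 − 0.186126) = 0.610406.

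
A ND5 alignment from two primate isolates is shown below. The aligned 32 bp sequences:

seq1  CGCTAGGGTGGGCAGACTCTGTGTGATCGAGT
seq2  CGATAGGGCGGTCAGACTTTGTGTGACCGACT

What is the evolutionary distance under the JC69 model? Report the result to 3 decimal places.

The sequences differ at 6 of 32 sites (3, 9, 12, 19, 27, 31), so p = 6/32 = 0.1875.
d = −(3/4) ln(1 − 4p/3) = −0.75 ln(1 − 0.25) = −0.75 ln(0.75)
  = −0.75 × (-0.287682) = 0.215762 substitutions/site.

0.216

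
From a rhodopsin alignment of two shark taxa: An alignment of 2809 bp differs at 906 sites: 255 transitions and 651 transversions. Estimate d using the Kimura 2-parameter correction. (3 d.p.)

P = 255/2809 ≈ 0.09078 and Q = 651/2809 ≈ 0.231755.
Under the Kimura two-parameter model, d = −½ ln(1 − 2P − Q) − ¼ ln(1 − 2Q).
1 − 2P − Q = 0.586685, giving −½ ln(0.586685) = 0.266634.
1 − 2Q = 0.53649, giving −¼ ln(0.53649) = 0.155677.
d = 0.266634 + 0.155677 = 0.422311.

0.422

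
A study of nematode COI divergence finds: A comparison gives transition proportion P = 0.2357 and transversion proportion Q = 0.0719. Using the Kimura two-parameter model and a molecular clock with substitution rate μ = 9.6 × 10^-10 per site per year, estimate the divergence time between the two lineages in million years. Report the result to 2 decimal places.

224.31

Under the Kimura two-parameter model, d = −½ ln(1 − 2P − Q) − ¼ ln(1 − 2Q).
1 − 2P − Q = 0.4567, giving −½ ln(0.4567) = 0.391864.
1 − 2Q = 0.8562, giving −¼ ln(0.8562) = 0.038813.
d = 0.391864 + 0.038813 = 0.430677.
Under a molecular clock d = 2μt, so t = d/(2μ) = 0.430677 / (2 × 9.6 × 10^-10) = 224.31 million years.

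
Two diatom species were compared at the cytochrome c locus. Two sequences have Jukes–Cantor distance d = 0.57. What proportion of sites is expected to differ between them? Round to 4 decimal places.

0.3993

p = (3/4)(1 − e^(−4d/3)) = 0.75 × (1 − e^(-0.76)) = 0.75 × (1 − 0.467666) = 0.399251.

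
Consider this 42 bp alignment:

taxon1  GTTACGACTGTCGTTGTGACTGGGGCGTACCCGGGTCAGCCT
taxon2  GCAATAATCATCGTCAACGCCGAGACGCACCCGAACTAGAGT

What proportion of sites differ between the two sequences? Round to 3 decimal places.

The sequences differ at 22 of 42 positions.
p = 22/42 = 0.523809… ≈ 0.524 (to 3 d.p.).

0.524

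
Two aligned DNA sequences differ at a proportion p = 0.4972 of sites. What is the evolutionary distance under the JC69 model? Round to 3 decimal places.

d = −(3/4) ln(1 − 4p/3) = −0.75 ln(1 − 0.662933) = −0.75 ln(0.337067)
  = −0.75 × (-1.087474) = 0.815606 substitutions/site.

0.816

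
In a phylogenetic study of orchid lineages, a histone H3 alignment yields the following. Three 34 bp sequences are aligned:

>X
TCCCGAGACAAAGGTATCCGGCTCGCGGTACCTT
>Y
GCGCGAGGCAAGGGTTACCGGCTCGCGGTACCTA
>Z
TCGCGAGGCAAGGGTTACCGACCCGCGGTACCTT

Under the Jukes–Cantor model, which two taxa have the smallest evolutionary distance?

X–Y: 7/34 differ, p = 0.206, d = 0.241.
X–Z: 7/34 differ, p = 0.206, d = 0.241.
Y–Z: 4/34 differ, p = 0.118, d = 0.128.
The smallest distance is between Y and Z.

Y and Z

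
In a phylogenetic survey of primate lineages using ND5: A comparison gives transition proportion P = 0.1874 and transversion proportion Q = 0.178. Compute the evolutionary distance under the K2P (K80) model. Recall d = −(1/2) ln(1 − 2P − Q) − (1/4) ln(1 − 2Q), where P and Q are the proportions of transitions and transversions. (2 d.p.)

0.51

Under the Kimura two-parameter model, d = −½ ln(1 − 2P − Q) − ¼ ln(1 − 2Q).
1 − 2P − Q = 0.4472, giving −½ ln(0.4472) = 0.402375.
1 − 2Q = 0.644, giving −¼ ln(0.644) = 0.110014.
d = 0.402375 + 0.110014 = 0.512389.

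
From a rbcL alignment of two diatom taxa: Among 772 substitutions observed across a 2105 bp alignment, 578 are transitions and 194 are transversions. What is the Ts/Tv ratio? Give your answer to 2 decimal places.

2.98

R = 578/194 = 2.979381… ≈ 2.98 (to 2 d.p.).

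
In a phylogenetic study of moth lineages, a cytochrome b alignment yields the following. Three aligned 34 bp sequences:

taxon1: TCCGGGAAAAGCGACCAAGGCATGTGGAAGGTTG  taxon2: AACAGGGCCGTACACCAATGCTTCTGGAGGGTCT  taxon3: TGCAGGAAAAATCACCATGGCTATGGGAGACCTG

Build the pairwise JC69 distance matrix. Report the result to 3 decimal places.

d(taxon1,taxon2) = 0.741, d(taxon1,taxon3) = 0.597, d(taxon2,taxon3) = 0.918

taxon1–taxon2: 16/34 sites differ → p ≈ 0.470588, d = −0.75 ln(1 − 0.627451) = 0.740540 ≈ 0.741.
taxon1–taxon3: 14/34 sites differ → p ≈ 0.411765, d = −0.75 ln(1 − 0.54902) = 0.597249 ≈ 0.597.
taxon2–taxon3: 18/34 sites differ → p ≈ 0.529412, d = −0.75 ln(1 − 0.705883) = 0.917833 ≈ 0.918.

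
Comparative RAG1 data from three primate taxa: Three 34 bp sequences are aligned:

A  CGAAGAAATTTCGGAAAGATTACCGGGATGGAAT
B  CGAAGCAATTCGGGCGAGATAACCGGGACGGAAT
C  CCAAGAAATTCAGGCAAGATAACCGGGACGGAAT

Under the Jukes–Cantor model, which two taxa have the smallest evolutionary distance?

A–B: 7/34 differ, p = 0.206, d = 0.241.
A–C: 6/34 differ, p = 0.176, d = 0.201.
B–C: 4/34 differ, p = 0.118, d = 0.128.
The smallest distance is between B and C.

B and C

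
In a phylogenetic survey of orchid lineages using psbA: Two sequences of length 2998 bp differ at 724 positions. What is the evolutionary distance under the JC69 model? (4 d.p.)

0.2914

p = 724/2998 ≈ 0.241494.
d = −(3/4) ln(1 − 4p/3) = −0.75 ln(1 − 0.321992) = −0.75 ln(0.678008)
  = −0.75 × (-0.388596) = 0.291447 substitutions/site.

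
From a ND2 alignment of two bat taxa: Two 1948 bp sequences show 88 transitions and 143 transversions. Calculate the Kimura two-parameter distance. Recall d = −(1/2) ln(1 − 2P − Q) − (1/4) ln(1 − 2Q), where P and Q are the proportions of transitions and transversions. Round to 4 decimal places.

P = 88/1948 ≈ 0.045175 and Q = 143/1948 ≈ 0.073409.
Under the Kimura two-parameter model, d = −½ ln(1 − 2P − Q) − ¼ ln(1 − 2Q).
1 − 2P − Q = 0.836241, giving −½ ln(0.836241) = 0.089419.
1 − 2Q = 0.853182, giving −¼ ln(0.853182) = 0.039696.
d = 0.089419 + 0.039696 = 0.129115.

0.1291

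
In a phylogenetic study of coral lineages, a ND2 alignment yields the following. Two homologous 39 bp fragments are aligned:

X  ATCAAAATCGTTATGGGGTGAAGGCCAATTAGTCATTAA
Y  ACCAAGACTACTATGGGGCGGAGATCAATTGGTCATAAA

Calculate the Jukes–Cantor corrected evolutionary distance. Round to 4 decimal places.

0.3961

The sequences differ at 12 of 39 sites, so p = 12/39 ≈ 0.307692.
d = −(3/4) ln(1 − 4p/3) = −0.75 ln(1 − 0.410256) = −0.75 ln(0.589744)
  = −0.75 × (-0.528067) = 0.396050 substitutions/site.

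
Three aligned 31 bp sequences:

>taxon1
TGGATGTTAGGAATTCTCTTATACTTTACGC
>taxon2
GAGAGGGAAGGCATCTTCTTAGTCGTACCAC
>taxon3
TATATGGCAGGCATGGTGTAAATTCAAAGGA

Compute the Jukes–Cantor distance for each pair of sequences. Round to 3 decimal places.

taxon1–taxon2: 14/31 sites differ → p ≈ 0.451613, d = −0.75 ln(1 − 0.602151) = 0.691262 ≈ 0.691.
taxon1–taxon3: 17/31 sites differ → p ≈ 0.548387, d = −0.75 ln(1 − 0.731183) = 0.985293 ≈ 0.985.
taxon2–taxon3: 16/31 sites differ → p ≈ 0.516129, d = −0.75 ln(1 − 0.688172) = 0.873978 ≈ 0.874.

d(taxon1,taxon2) = 0.691, d(taxon1,taxon3) = 0.985, d(taxon2,taxon3) = 0.874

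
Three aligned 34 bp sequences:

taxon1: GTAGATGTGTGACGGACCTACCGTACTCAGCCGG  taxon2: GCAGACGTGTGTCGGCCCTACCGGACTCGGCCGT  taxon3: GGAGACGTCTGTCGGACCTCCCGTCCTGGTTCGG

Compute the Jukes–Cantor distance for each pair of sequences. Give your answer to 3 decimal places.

d(taxon1,taxon2) = 0.241, d(taxon1,taxon3) = 0.373, d(taxon2,taxon3) = 0.373

taxon1–taxon2: 7/34 sites differ → p ≈ 0.205882, d = −0.75 ln(1 − 0.274509) = 0.240680 ≈ 0.241.
taxon1–taxon3: 10/34 sites differ → p ≈ 0.294118, d = −0.75 ln(1 − 0.392157) = 0.373379 ≈ 0.373.
taxon2–taxon3: 10/34 sites differ → p ≈ 0.294118, d = −0.75 ln(1 − 0.392157) = 0.373379 ≈ 0.373.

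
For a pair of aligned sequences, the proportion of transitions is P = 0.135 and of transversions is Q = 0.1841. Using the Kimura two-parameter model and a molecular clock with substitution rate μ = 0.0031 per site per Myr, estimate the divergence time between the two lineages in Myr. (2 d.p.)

67.33

Under the Kimura two-parameter model, d = −½ ln(1 − 2P − Q) − ¼ ln(1 − 2Q).
1 − 2P − Q = 0.5459, giving −½ ln(0.5459) = 0.302660.
1 − 2Q = 0.6318, giving −¼ ln(0.6318) = 0.114796.
d = 0.302660 + 0.114796 = 0.417456.
Under a molecular clock d = 2μt, so t = d/(2μ) = 0.417456 / (2 × 0.0031) = 67.33 Myr.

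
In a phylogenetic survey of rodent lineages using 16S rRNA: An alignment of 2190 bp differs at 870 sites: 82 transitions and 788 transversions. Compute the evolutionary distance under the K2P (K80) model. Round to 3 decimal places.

P = 82/2190 ≈ 0.037443 and Q = 788/2190 ≈ 0.359817.
Under the Kimura two-parameter model, d = −½ ln(1 − 2P − Q) − ¼ ln(1 − 2Q).
1 − 2P − Q = 0.565297, giving −½ ln(0.565297) = 0.285202.
1 − 2Q = 0.280366, giving −¼ ln(0.280366) = 0.317915.
d = 0.285202 + 0.317915 = 0.603117.

0.603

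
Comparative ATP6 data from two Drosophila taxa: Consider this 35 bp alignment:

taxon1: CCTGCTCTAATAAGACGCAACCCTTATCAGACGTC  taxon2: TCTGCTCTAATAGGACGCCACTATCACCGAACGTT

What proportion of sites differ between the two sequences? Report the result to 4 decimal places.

0.2857

The sequences differ at 10 of 35 positions (sites 1, 13, 19, 22, 23, 25, 27, 29, 30, 35).
p = 10/35 = 0.285714… ≈ 0.2857 (to 4 d.p.).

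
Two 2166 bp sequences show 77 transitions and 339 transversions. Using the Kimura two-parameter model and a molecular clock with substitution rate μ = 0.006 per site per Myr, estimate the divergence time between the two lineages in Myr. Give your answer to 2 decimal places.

18.58

P = 77/2166 ≈ 0.035549 and Q = 339/2166 ≈ 0.15651.
Under the Kimura two-parameter model, d = −½ ln(1 − 2P − Q) − ¼ ln(1 − 2Q).
1 − 2P − Q = 0.772392, giving −½ ln(0.772392) = 0.129132.
1 − 2Q = 0.68698, giving −¼ ln(0.68698) = 0.093863.
d = 0.129132 + 0.093863 = 0.222995.
Under a molecular clock d = 2μt, so t = d/(2μ) = 0.222995 / (2 × 0.006) = 18.58 Myr.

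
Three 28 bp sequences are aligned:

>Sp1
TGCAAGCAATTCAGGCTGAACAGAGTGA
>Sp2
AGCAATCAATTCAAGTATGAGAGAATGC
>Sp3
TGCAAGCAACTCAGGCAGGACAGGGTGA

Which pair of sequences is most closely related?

Sp1 and Sp3

Sp1–Sp2: 10/28 differ, p = 0.357, d = 0.485.
Sp1–Sp3: 4/28 differ, p = 0.143, d = 0.158.
Sp2–Sp3: 10/28 differ, p = 0.357, d = 0.485.
The smallest distance is between Sp1 and Sp3.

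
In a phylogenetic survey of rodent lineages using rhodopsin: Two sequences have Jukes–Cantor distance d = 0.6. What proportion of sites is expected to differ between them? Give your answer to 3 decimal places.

p = (3/4)(1 − e^(−4d/3)) = 0.75 × (1 − e^(-0.8)) = 0.75 × (1 − 0.449329) = 0.413003.

0.413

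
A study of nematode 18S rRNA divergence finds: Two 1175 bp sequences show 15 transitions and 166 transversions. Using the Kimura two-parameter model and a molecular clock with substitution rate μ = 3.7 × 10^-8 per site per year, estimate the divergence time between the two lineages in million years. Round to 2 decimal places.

P = 15/1175 ≈ 0.012766 and Q = 166/1175 ≈ 0.141277.
Under the Kimura two-parameter model, d = −½ ln(1 − 2P − Q) − ¼ ln(1 − 2Q).
1 − 2P − Q = 0.833191, giving −½ ln(0.833191) = 0.091246.
1 − 2Q = 0.717446, giving −¼ ln(0.717446) = 0.083014.
d = 0.091246 + 0.083014 = 0.174260.
Under a molecular clock d = 2μt, so t = d/(2μ) = 0.174260 / (2 × 3.7 × 10^-8) = 2.35 million years.

2.35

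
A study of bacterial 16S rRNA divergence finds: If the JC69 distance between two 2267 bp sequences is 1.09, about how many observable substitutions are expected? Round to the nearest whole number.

1303

Invert JC69: p = (3/4)(1 − e^(−4d/3)) = 0.75 × (1 − e^(-1.453333)) = 0.75 × (1 − 0.233790) = 0.574658.
Expected differing sites = pL ≈ 0.574658 × 2267 = 1302.749686 ≈ 1303.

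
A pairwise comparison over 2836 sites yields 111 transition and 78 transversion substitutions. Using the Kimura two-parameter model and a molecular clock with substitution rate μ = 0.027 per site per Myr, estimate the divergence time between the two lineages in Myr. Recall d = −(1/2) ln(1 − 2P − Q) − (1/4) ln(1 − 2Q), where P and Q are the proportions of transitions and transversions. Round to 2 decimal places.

P = 111/2836 ≈ 0.03914 and Q = 78/2836 ≈ 0.027504.
Under the Kimura two-parameter model, d = −½ ln(1 − 2P − Q) − ¼ ln(1 − 2Q).
1 − 2P − Q = 0.894216, giving −½ ln(0.894216) = 0.055904.
1 − 2Q = 0.944992, giving −¼ ln(0.944992) = 0.014145.
d = 0.055904 + 0.014145 = 0.070049.
Under a molecular clock d = 2μt, so t = d/(2μ) = 0.070049 / (2 × 0.027) = 1.30 Myr.

1.30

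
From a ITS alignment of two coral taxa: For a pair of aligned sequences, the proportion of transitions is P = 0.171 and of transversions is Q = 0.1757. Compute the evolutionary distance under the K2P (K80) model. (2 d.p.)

Under the Kimura two-parameter model, d = −½ ln(1 − 2P − Q) − ¼ ln(1 − 2Q).
1 − 2P − Q = 0.4823, giving −½ ln(0.4823) = 0.364594.
1 − 2Q = 0.6486, giving −¼ ln(0.6486) = 0.108235.
d = 0.364594 + 0.108235 = 0.472829.

0.47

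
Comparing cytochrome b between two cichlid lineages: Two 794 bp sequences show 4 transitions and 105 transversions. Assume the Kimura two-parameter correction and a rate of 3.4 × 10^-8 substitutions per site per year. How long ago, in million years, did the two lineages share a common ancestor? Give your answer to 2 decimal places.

2.26

P = 4/794 ≈ 0.005038 and Q = 105/794 ≈ 0.132242.
Under the Kimura two-parameter model, d = −½ ln(1 − 2P − Q) − ¼ ln(1 − 2Q).
1 − 2P − Q = 0.857682, giving −½ ln(0.857682) = 0.076761.
1 − 2Q = 0.735516, giving −¼ ln(0.735516) = 0.076796.
d = 0.076761 + 0.076796 = 0.153557.
Under a molecular clock d = 2μt, so t = d/(2μ) = 0.153557 / (2 × 3.4 × 10^-8) = 2.26 million years.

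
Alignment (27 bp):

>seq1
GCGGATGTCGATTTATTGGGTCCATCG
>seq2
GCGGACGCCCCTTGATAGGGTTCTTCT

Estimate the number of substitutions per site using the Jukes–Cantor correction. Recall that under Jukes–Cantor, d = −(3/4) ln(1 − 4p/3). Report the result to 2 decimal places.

The sequences differ at 9 of 27 sites (6, 8, 10, 11, 14, 17, 22, 24, 27), so p = 9/27 ≈ 0.333333.
d = −(3/4) ln(1 − 4p/3) = −0.75 ln(1 − 0.444444) = −0.75 ln(0.555556)
  = −0.75 × (-0.587786) = 0.440840 substitutions/site.

0.44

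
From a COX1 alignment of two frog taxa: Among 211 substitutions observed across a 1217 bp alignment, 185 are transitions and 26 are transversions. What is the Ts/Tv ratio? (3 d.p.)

R = 185/26 = 7.115384… ≈ 7.115 (to 3 d.p.).

7.115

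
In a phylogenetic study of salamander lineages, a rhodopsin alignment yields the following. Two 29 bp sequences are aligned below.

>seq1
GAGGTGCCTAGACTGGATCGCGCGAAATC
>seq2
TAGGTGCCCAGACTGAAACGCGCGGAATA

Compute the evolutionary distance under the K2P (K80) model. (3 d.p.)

Of 29 sites, 3 differences are transitions and 3 are transversions, so P = 3/29 ≈ 0.103448 and Q = 3/29 ≈ 0.103448.
Under the Kimura two-parameter model, d = −½ ln(1 − 2P − Q) − ¼ ln(1 − 2Q).
1 − 2P − Q = 0.689656, giving −½ ln(0.689656) = 0.185781.
1 − 2Q = 0.793104, giving −¼ ln(0.793104) = 0.057950.
d = 0.185781 + 0.057950 = 0.243731.

0.244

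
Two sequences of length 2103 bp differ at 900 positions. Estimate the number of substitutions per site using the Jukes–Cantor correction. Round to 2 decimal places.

p = 900/2103 ≈ 0.42796.
d = −(3/4) ln(1 − 4p/3) = −0.75 ln(1 − 0.570613) = −0.75 ln(0.429387)
  = −0.75 × (-0.845397) = 0.634048 substitutions/site.

0.63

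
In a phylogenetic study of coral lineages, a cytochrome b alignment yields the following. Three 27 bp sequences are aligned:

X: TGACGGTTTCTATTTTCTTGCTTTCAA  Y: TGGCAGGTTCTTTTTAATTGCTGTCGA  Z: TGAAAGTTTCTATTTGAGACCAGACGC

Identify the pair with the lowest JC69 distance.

X and Y

X–Y: 8/27 differ, p = 0.296, d = 0.377.
X–Z: 12/27 differ, p = 0.444, d = 0.673.
Y–Z: 11/27 differ, p = 0.407, d = 0.588.
The smallest distance is between X and Y.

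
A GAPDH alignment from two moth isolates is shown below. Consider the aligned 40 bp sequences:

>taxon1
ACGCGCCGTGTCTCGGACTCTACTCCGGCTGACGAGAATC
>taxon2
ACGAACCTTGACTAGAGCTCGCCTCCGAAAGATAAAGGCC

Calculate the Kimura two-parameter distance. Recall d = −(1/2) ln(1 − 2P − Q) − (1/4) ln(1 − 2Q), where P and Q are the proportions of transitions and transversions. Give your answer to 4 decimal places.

Of 40 sites, 10 differences are transitions and 8 are transversions, so P = 10/40 = 0.25 and Q = 8/40 = 0.2.
Under the Kimura two-parameter model, d = −½ ln(1 − 2P − Q) − ¼ ln(1 − 2Q).
1 − 2P − Q = 0.3, giving −½ ln(0.3) = 0.601986.
1 − 2Q = 0.6, giving −¼ ln(0.6) = 0.127706.
d = 0.601986 + 0.127706 = 0.729692.

0.7297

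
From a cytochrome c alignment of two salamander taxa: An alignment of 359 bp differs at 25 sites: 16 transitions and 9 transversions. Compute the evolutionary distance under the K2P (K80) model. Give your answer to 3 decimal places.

0.073

P = 16/359 ≈ 0.044568 and Q = 9/359 ≈ 0.02507.
Under the Kimura two-parameter model, d = −½ ln(1 − 2P − Q) − ¼ ln(1 − 2Q).
1 − 2P − Q = 0.885794, giving −½ ln(0.885794) = 0.060635.
1 − 2Q = 0.94986, giving −¼ ln(0.94986) = 0.012860.
d = 0.060635 + 0.012860 = 0.073495.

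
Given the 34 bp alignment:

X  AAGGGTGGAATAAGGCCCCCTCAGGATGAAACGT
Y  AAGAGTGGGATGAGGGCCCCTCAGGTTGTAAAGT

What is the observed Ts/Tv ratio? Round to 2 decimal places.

Transitions are A↔G and C↔T; transversions are all other mismatches.
Transitions: 3. Transversions: 4.
R = 3/4 = 0.75.

0.75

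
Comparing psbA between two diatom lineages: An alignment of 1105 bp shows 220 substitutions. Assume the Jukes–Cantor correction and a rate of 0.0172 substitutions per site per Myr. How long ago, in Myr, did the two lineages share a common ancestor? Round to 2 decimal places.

6.73

p = 220/1105 ≈ 0.199095.
d = −(3/4) ln(1 − 4p/3) = −0.75 ln(1 − 0.26546) = −0.75 ln(0.73454)
  = −0.75 × (-0.308511) = 0.231383 substitutions/site.
Under a molecular clock d = 2μt, so t = d/(2μ) = 0.231383 / (2 × 0.0172) = 6.73 Myr.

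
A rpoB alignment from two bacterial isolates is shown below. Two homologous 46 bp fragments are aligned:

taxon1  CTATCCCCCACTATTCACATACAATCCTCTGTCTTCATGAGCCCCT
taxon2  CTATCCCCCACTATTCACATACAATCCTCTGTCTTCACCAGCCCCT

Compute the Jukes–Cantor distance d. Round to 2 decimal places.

The sequences differ at 2 of 46 sites (38, 39), so p = 2/46 ≈ 0.043478.
d = −(3/4) ln(1 − 4p/3) = −0.75 ln(1 − 0.057971) = −0.75 ln(0.942029)
  = −0.75 × (-0.059719) = 0.044789 substitutions/site.

0.04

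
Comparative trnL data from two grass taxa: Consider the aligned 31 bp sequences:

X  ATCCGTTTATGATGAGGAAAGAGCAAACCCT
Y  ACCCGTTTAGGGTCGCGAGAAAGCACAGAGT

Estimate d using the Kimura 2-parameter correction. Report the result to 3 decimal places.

Of 31 sites, 5 differences are transitions and 7 are transversions, so P = 5/31 ≈ 0.16129 and Q = 7/31 ≈ 0.225806.
Under the Kimura two-parameter model, d = −½ ln(1 − 2P − Q) − ¼ ln(1 − 2Q).
1 − 2P − Q = 0.451614, giving −½ ln(0.451614) = 0.397464.
1 − 2Q = 0.548388, giving −¼ ln(0.548388) = 0.150193.
d = 0.397464 + 0.150193 = 0.547657.

0.548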